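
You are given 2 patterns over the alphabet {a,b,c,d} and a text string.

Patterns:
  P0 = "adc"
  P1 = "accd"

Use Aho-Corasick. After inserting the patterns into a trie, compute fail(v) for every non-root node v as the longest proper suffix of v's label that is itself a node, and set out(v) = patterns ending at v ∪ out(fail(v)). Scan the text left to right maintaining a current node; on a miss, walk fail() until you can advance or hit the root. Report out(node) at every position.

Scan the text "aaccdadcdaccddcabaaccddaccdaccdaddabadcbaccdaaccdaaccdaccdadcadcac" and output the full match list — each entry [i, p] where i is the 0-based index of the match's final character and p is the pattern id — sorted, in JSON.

Construct AC machine:
Trie nodes:
  0='ε' goto a→1
  1='a' goto c→4 d→2
  2='ad' goto c→3
  3='adc' goto ·  [P0 ends]
  4='ac' goto c→5
  5='acc' goto d→6
  6='accd' goto ·  [P1 ends]

BFS fail/out derivation:
  fail(1) 'a': from fail(0)=0 chase 'a': 0 ⇒ 0;  out=∅∪out(0)=∅
  fail(2) 'ad': from fail(1)=0 chase 'd': 0 ⇒ 0;  out=∅∪out(0)=∅
  fail(4) 'ac': from fail(1)=0 chase 'c': 0 ⇒ 0;  out=∅∪out(0)=∅
  fail(3) 'adc': from fail(2)=0 chase 'c': 0 ⇒ 0;  out={0}∪out(0)={0}
  fail(5) 'acc': from fail(4)=0 chase 'c': 0 ⇒ 0;  out=∅∪out(0)=∅
  fail(6) 'accd': from fail(5)=0 chase 'd': 0 ⇒ 0;  out={1}∪out(0)={1}

Scan:
pos 0 'a': at 1
pos 1 'a': at 1 (via fail)
pos 2 'c': at 4
pos 3 'c': at 5
pos 4 'd': at 6  ** P1@[1:4]
pos 5 'a': at 1 (via fail)
pos 6 'd': at 2
pos 7 'c': at 3  ** P0@[5:7]
pos 8 'd': at 0 (via fail)
pos 9 'a': at 1
pos 10 'c': at 4
pos 11 'c': at 5
pos 12 'd': at 6  ** P1@[9:12]
pos 13 'd': at 0 (via fail)
pos 14 'c': at 0
pos 15 'a': at 1
pos 16 'b': at 0 (via fail)
pos 17 'a': at 1
pos 18 'a': at 1 (via fail)
pos 19 'c': at 4
pos 20 'c': at 5
pos 21 'd': at 6  ** P1@[18:21]
pos 22 'd': at 0 (via fail)
pos 23 'a': at 1
pos 24 'c': at 4
pos 25 'c': at 5
pos 26 'd': at 6  ** P1@[23:26]
pos 27 'a': at 1 (via fail)
pos 28 'c': at 4
pos 29 'c': at 5
pos 30 'd': at 6  ** P1@[27:30]
pos 31 'a': at 1 (via fail)
pos 32 'd': at 2
pos 33 'd': at 0 (via fail)
pos 34 'a': at 1
pos 35 'b': at 0 (via fail)
pos 36 'a': at 1
pos 37 'd': at 2
pos 38 'c': at 3  ** P0@[36:38]
pos 39 'b': at 0 (via fail)
pos 40 'a': at 1
pos 41 'c': at 4
pos 42 'c': at 5
pos 43 'd': at 6  ** P1@[40:43]
pos 44 'a': at 1 (via fail)
pos 45 'a': at 1 (via fail)
pos 46 'c': at 4
pos 47 'c': at 5
pos 48 'd': at 6  ** P1@[45:48]
pos 49 'a': at 1 (via fail)
pos 50 'a': at 1 (via fail)
pos 51 'c': at 4
pos 52 'c': at 5
pos 53 'd': at 6  ** P1@[50:53]
pos 54 'a': at 1 (via fail)
pos 55 'c': at 4
pos 56 'c': at 5
pos 57 'd': at 6  ** P1@[54:57]
pos 58 'a': at 1 (via fail)
pos 59 'd': at 2
pos 60 'c': at 3  ** P0@[58:60]
pos 61 'a': at 1 (via fail)
pos 62 'd': at 2
pos 63 'c': at 3  ** P0@[61:63]
pos 64 'a': at 1 (via fail)
pos 65 'c': at 4

Result: [[4,1],[7,0],[12,1],[21,1],[26,1],[30,1],[38,0],[43,1],[48,1],[53,1],[57,1],[60,0],[63,0]]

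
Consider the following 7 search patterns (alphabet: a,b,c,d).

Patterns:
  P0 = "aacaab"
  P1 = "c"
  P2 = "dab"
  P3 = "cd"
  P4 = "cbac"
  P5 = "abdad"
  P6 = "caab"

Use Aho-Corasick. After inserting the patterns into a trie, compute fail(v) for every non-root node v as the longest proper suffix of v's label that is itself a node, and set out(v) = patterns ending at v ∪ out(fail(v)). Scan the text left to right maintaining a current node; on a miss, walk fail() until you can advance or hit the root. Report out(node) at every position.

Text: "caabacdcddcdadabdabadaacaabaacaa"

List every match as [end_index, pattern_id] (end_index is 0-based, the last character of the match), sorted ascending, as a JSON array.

Build automaton:
Trie (insert patterns):
  n0 'ε': a→1 c→7 d→8
  n1 'a': a→2 b→15
  n2 'aa': c→3
  n3 'aac': a→4
  n4 'aaca': a→5
  n5 'aacaa': b→6
  n6 'aacaab': ·  [P0 ends]
  n7 'c': a→19 b→12 d→11  [P1 ends]
  n8 'd': a→9
  n9 'da': b→10
  n10 'dab': ·  [P2 ends]
  n11 'cd': ·  [P3 ends]
  n12 'cb': a→13
  n13 'cba': c→14
  n14 'cbac': ·  [P4 ends]
  n15 'ab': d→16
  n16 'abd': a→17
  n17 'abda': d→18
  n18 'abdad': ·  [P5 ends]
  n19 'ca': a→20
  n20 'caa': b→21
  n21 'caab': ·  [P6 ends]

BFS fail/out derivation:
  fail(1) 'a': from fail(0)=0 chase 'a': 0 ⇒ 0;  out=∅∪out(0)=∅
  fail(7) 'c': from fail(0)=0 chase 'c': 0 ⇒ 0;  out={1}∪out(0)={1}
  fail(8) 'd': from fail(0)=0 chase 'd': 0 ⇒ 0;  out=∅∪out(0)=∅
  fail(2) 'aa': from fail(1)=0 chase 'a': 0 ⇒ 1;  out=∅∪out(1)=∅
  fail(9) 'da': from fail(8)=0 chase 'a': 0 ⇒ 1;  out=∅∪out(1)=∅
  fail(11) 'cd': from fail(7)=0 chase 'd': 0 ⇒ 8;  out={3}∪out(8)={3}
  fail(12) 'cb': from fail(7)=0 chase 'b': 0 ⇒ 0;  out=∅∪out(0)=∅
  fail(15) 'ab': from fail(1)=0 chase 'b': 0 ⇒ 0;  out=∅∪out(0)=∅
  fail(19) 'ca': from fail(7)=0 chase 'a': 0 ⇒ 1;  out=∅∪out(1)=∅
  fail(3) 'aac': from fail(2)=1 chase 'c': 1→0 ⇒ 7;  out=∅∪out(7)={1}
  fail(10) 'dab': from fail(9)=1 chase 'b': 1 ⇒ 15;  out={2}∪out(15)={2}
  fail(13) 'cba': from fail(12)=0 chase 'a': 0 ⇒ 1;  out=∅∪out(1)=∅
  fail(16) 'abd': from fail(15)=0 chase 'd': 0 ⇒ 8;  out=∅∪out(8)=∅
  fail(20) 'caa': from fail(19)=1 chase 'a': 1 ⇒ 2;  out=∅∪out(2)=∅
  fail(4) 'aaca': from fail(3)=7 chase 'a': 7 ⇒ 19;  out=∅∪out(19)=∅
  fail(14) 'cbac': from fail(13)=1 chase 'c': 1→0 ⇒ 7;  out={4}∪out(7)={1,4}
  fail(17) 'abda': from fail(16)=8 chase 'a': 8 ⇒ 9;  out=∅∪out(9)=∅
  fail(21) 'caab': from fail(20)=2 chase 'b': 2→1 ⇒ 15;  out={6}∪out(15)={6}
  fail(5) 'aacaa': from fail(4)=19 chase 'a': 19 ⇒ 20;  out=∅∪out(20)=∅
  fail(18) 'abdad': from fail(17)=9 chase 'd': 9→1→0 ⇒ 8;  out={5}∪out(8)={5}
  fail(6) 'aacaab': from fail(5)=20 chase 'b': 20 ⇒ 21;  out={0}∪out(21)={0,6}

Scan:
i=0 'c': node 0→7  emit P1@[0:0]
i=1 'a': node 7→19
i=2 'a': node 19→20
i=3 'b': node 20→21  emit P6@[0:3]
i=4 'a': node 21→1 (via fail)
i=5 'c': node 1→7 (via fail)  emit P1@[5:5]
i=6 'd': node 7→11  emit P3@[5:6]
i=7 'c': node 11→7 (via fail)  emit P1@[7:7]
i=8 'd': node 7→11  emit P3@[7:8]
i=9 'd': node 11→8 (via fail)
i=10 'c': node 8→7 (via fail)  emit P1@[10:10]
i=11 'd': node 7→11  emit P3@[10:11]
i=12 'a': node 11→9 (via fail)
i=13 'd': node 9→8 (via fail)
i=14 'a': node 8→9
i=15 'b': node 9→10  emit P2@[13:15]
i=16 'd': node 10→16 (via fail)
i=17 'a': node 16→17
i=18 'b': node 17→10 (via fail)  emit P2@[16:18]
i=19 'a': node 10→1 (via fail)
i=20 'd': node 1→8 (via fail)
i=21 'a': node 8→9
i=22 'a': node 9→2 (via fail)
i=23 'c': node 2→3  emit P1@[23:23]
i=24 'a': node 3→4
i=25 'a': node 4→5
i=26 'b': node 5→6  emit P0@[21:26],P6@[23:26]
i=27 'a': node 6→1 (via fail)
i=28 'a': node 1→2
i=29 'c': node 2→3  emit P1@[29:29]
i=30 'a': node 3→4
i=31 'a': node 4→5

Matches: [[0,1],[3,6],[5,1],[6,3],[7,1],[8,3],[10,1],[11,3],[15,2],[18,2],[23,1],[26,0],[26,6],[29,1]]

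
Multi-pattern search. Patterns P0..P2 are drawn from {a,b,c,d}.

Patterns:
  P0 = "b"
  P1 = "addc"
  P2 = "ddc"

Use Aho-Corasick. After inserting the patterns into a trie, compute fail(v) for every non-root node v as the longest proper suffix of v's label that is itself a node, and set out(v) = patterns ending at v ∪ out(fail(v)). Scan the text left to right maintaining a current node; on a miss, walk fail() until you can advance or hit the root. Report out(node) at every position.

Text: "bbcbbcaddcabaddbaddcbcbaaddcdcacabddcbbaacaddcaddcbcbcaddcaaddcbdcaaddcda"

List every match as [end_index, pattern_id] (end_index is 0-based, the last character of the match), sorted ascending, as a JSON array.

Build:
Trie (insert patterns):
  0='ε' goto a→2 b→1 d→6
  1='b' goto ·  [P0 ends]
  2='a' goto d→3
  3='ad' goto d→4
  4='add' goto c→5
  5='addc' goto ·  [P1 ends]
  6='d' goto d→7
  7='dd' goto c→8
  8='ddc' goto ·  [P2 ends]

Failure links (BFS by depth):
  n1('b'): parent n0 fail=0; on 'b' 0 → fail=0;  out {0}∪∅={0}
  n2('a'): parent n0 fail=0; on 'a' 0 → fail=0;  out ∅∪∅=∅
  n6('d'): parent n0 fail=0; on 'd' 0 → fail=0;  out ∅∪∅=∅
  n3('ad'): parent n2 fail=0; on 'd' 0 → fail=6;  out ∅∪∅=∅
  n7('dd'): parent n6 fail=0; on 'd' 0 → fail=6;  out ∅∪∅=∅
  n4('add'): parent n3 fail=6; on 'd' 6 → fail=7;  out ∅∪∅=∅
  n8('ddc'): parent n7 fail=6; on 'c' 6→0 → fail=0;  out {2}∪∅={2}
  n5('addc'): parent n4 fail=7; on 'c' 7 → fail=8;  out {1}∪{2}={1,2}

Run:
i=0 'b': node 0→1  → match P0@[0:0]
i=1 'b': node 1→1 (fail-walked)  → match P0@[1:1]
i=2 'c': node 1→0 (fail-walked)
i=3 'b': node 0→1  → match P0@[3:3]
i=4 'b': node 1→1 (fail-walked)  → match P0@[4:4]
i=5 'c': node 1→0 (fail-walked)
i=6 'a': node 0→2
i=7 'd': node 2→3
i=8 'd': node 3→4
i=9 'c': node 4→5  → match P1@[6:9],P2@[7:9]
i=10 'a': node 5→2 (fail-walked)
i=11 'b': node 2→1 (fail-walked)  → match P0@[11:11]
i=12 'a': node 1→2 (fail-walked)
i=13 'd': node 2→3
i=14 'd': node 3→4
i=15 'b': node 4→1 (fail-walked)  → match P0@[15:15]
i=16 'a': node 1→2 (fail-walked)
i=17 'd': node 2→3
i=18 'd': node 3→4
i=19 'c': node 4→5  → match P1@[16:19],P2@[17:19]
i=20 'b': node 5→1 (fail-walked)  → match P0@[20:20]
i=21 'c': node 1→0 (fail-walked)
i=22 'b': node 0→1  → match P0@[22:22]
i=23 'a': node 1→2 (fail-walked)
i=24 'a': node 2→2 (fail-walked)
i=25 'd': node 2→3
i=26 'd': node 3→4
i=27 'c': node 4→5  → match P1@[24:27],P2@[25:27]
i=28 'd': node 5→6 (fail-walked)
i=29 'c': node 6→0 (fail-walked)
i=30 'a': node 0→2
i=31 'c': node 2→0 (fail-walked)
i=32 'a': node 0→2
i=33 'b': node 2→1 (fail-walked)  → match P0@[33:33]
i=34 'd': node 1→6 (fail-walked)
i=35 'd': node 6→7
i=36 'c': node 7→8  → match P2@[34:36]
i=37 'b': node 8→1 (fail-walked)  → match P0@[37:37]
i=38 'b': node 1→1 (fail-walked)  → match P0@[38:38]
i=39 'a': node 1→2 (fail-walked)
i=40 'a': node 2→2 (fail-walked)
i=41 'c': node 2→0 (fail-walked)
i=42 'a': node 0→2
i=43 'd': node 2→3
i=44 'd': node 3→4
i=45 'c': node 4→5  → match P1@[42:45],P2@[43:45]
i=46 'a': node 5→2 (fail-walked)
i=47 'd': node 2→3
i=48 'd': node 3→4
i=49 'c': node 4→5  → match P1@[46:49],P2@[47:49]
i=50 'b': node 5→1 (fail-walked)  → match P0@[50:50]
i=51 'c': node 1→0 (fail-walked)
i=52 'b': node 0→1  → match P0@[52:52]
i=53 'c': node 1→0 (fail-walked)
i=54 'a': node 0→2
i=55 'd': node 2→3
i=56 'd': node 3→4
i=57 'c': node 4→5  → match P1@[54:57],P2@[55:57]
i=58 'a': node 5→2 (fail-walked)
i=59 'a': node 2→2 (fail-walked)
i=60 'd': node 2→3
i=61 'd': node 3→4
i=62 'c': node 4→5  → match P1@[59:62],P2@[60:62]
i=63 'b': node 5→1 (fail-walked)  → match P0@[63:63]
i=64 'd': node 1→6 (fail-walked)
i=65 'c': node 6→0 (fail-walked)
i=66 'a': node 0→2
i=67 'a': node 2→2 (fail-walked)
i=68 'd': node 2→3
i=69 'd': node 3→4
i=70 'c': node 4→5  → match P1@[67:70],P2@[68:70]
i=71 'd': node 5→6 (fail-walked)
i=72 'a': node 6→2 (fail-walked)

Result: [[0,0],[1,0],[3,0],[4,0],[9,1],[9,2],[11,0],[15,0],[19,1],[19,2],[20,0],[22,0],[27,1],[27,2],[33,0],[36,2],[37,0],[38,0],[45,1],[45,2],[49,1],[49,2],[50,0],[52,0],[57,1],[57,2],[62,1],[62,2],[63,0],[70,1],[70,2]]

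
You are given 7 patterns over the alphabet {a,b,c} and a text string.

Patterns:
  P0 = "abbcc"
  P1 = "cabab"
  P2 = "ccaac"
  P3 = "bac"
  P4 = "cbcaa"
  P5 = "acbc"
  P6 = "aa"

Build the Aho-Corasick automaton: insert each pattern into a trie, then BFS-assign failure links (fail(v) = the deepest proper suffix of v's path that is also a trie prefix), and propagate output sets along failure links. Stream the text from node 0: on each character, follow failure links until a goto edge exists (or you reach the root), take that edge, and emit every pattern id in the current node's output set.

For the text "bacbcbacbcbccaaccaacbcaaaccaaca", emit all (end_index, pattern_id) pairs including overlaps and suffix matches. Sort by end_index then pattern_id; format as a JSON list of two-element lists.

Build:
Trie (insert patterns):
  0='ε' goto a→1 b→15 c→6
  1='a' goto a→25 b→2 c→22
  2='ab' goto b→3
  3='abb' goto c→4
  4='abbc' goto c→5
  5='abbcc' goto ·  [P0 ends]
  6='c' goto a→7 b→18 c→11
  7='ca' goto b→8
  8='cab' goto a→9
  9='caba' goto b→10
  10='cabab' goto ·  [P1 ends]
  11='cc' goto a→12
  12='cca' goto a→13
  13='ccaa' goto c→14
  14='ccaac' goto ·  [P2 ends]
  15='b' goto a→16
  16='ba' goto c→17
  17='bac' goto ·  [P3 ends]
  18='cb' goto c→19
  19='cbc' goto a→20
  20='cbca' goto a→21
  21='cbcaa' goto ·  [P4 ends]
  22='ac' goto b→23
  23='acb' goto c→24
  24='acbc' goto ·  [P5 ends]
  25='aa' goto ·  [P6 ends]

Failure links (BFS by depth):
  fail(1) 'a': from fail(0)=0 chase 'a': 0 ⇒ 0;  out=∅∪out(0)=∅
  fail(6) 'c': from fail(0)=0 chase 'c': 0 ⇒ 0;  out=∅∪out(0)=∅
  fail(15) 'b': from fail(0)=0 chase 'b': 0 ⇒ 0;  out=∅∪out(0)=∅
  fail(2) 'ab': from fail(1)=0 chase 'b': 0 ⇒ 15;  out=∅∪out(15)=∅
  fail(7) 'ca': from fail(6)=0 chase 'a': 0 ⇒ 1;  out=∅∪out(1)=∅
  fail(11) 'cc': from fail(6)=0 chase 'c': 0 ⇒ 6;  out=∅∪out(6)=∅
  fail(16) 'ba': from fail(15)=0 chase 'a': 0 ⇒ 1;  out=∅∪out(1)=∅
  fail(18) 'cb': from fail(6)=0 chase 'b': 0 ⇒ 15;  out=∅∪out(15)=∅
  fail(22) 'ac': from fail(1)=0 chase 'c': 0 ⇒ 6;  out=∅∪out(6)=∅
  fail(25) 'aa': from fail(1)=0 chase 'a': 0 ⇒ 1;  out={6}∪out(1)={6}
  fail(3) 'abb': from fail(2)=15 chase 'b': 15→0 ⇒ 15;  out=∅∪out(15)=∅
  fail(8) 'cab': from fail(7)=1 chase 'b': 1 ⇒ 2;  out=∅∪out(2)=∅
  fail(12) 'cca': from fail(11)=6 chase 'a': 6 ⇒ 7;  out=∅∪out(7)=∅
  fail(17) 'bac': from fail(16)=1 chase 'c': 1 ⇒ 22;  out={3}∪out(22)={3}
  fail(19) 'cbc': from fail(18)=15 chase 'c': 15→0 ⇒ 6;  out=∅∪out(6)=∅
  fail(23) 'acb': from fail(22)=6 chase 'b': 6 ⇒ 18;  out=∅∪out(18)=∅
  fail(4) 'abbc': from fail(3)=15 chase 'c': 15→0 ⇒ 6;  out=∅∪out(6)=∅
  fail(9) 'caba': from fail(8)=2 chase 'a': 2→15 ⇒ 16;  out=∅∪out(16)=∅
  fail(13) 'ccaa': from fail(12)=7 chase 'a': 7→1 ⇒ 25;  out=∅∪out(25)={6}
  fail(20) 'cbca': from fail(19)=6 chase 'a': 6 ⇒ 7;  out=∅∪out(7)=∅
  fail(24) 'acbc': from fail(23)=18 chase 'c': 18 ⇒ 19;  out={5}∪out(19)={5}
  fail(5) 'abbcc': from fail(4)=6 chase 'c': 6 ⇒ 11;  out={0}∪out(11)={0}
  fail(10) 'cabab': from fail(9)=16 chase 'b': 16→1 ⇒ 2;  out={1}∪out(2)={1}
  fail(14) 'ccaac': from fail(13)=25 chase 'c': 25→1 ⇒ 22;  out={2}∪out(22)={2}
  fail(21) 'cbcaa': from fail(20)=7 chase 'a': 7→1 ⇒ 25;  out={4}∪out(25)={4,6}

Text stream:
[0] read 'b'  n0⇒n15
[1] read 'a'  n15⇒n16
[2] read 'c'  n16⇒n17  emit P3@[0:2]
[3] read 'b'  n17⇒n23 (via fail)
[4] read 'c'  n23⇒n24  emit P5@[1:4]
[5] read 'b'  n24⇒n18 (via fail)
[6] read 'a'  n18⇒n16 (via fail)
[7] read 'c'  n16⇒n17  emit P3@[5:7]
[8] read 'b'  n17⇒n23 (via fail)
[9] read 'c'  n23⇒n24  emit P5@[6:9]
[10] read 'b'  n24⇒n18 (via fail)
[11] read 'c'  n18⇒n19
[12] read 'c'  n19⇒n11 (via fail)
[13] read 'a'  n11⇒n12
[14] read 'a'  n12⇒n13  emit P6@[13:14]
[15] read 'c'  n13⇒n14  emit P2@[11:15]
[16] read 'c'  n14⇒n11 (via fail)
[17] read 'a'  n11⇒n12
[18] read 'a'  n12⇒n13  emit P6@[17:18]
[19] read 'c'  n13⇒n14  emit P2@[15:19]
[20] read 'b'  n14⇒n23 (via fail)
[21] read 'c'  n23⇒n24  emit P5@[18:21]
[22] read 'a'  n24⇒n20 (via fail)
[23] read 'a'  n20⇒n21  emit P4@[19:23],P6@[22:23]
[24] read 'a'  n21⇒n25 (via fail)  emit P6@[23:24]
[25] read 'c'  n25⇒n22 (via fail)
[26] read 'c'  n22⇒n11 (via fail)
[27] read 'a'  n11⇒n12
[28] read 'a'  n12⇒n13  emit P6@[27:28]
[29] read 'c'  n13⇒n14  emit P2@[25:29]
[30] read 'a'  n14⇒n7 (via fail)

All matches (sorted): [[2,3],[4,5],[7,3],[9,5],[14,6],[15,2],[18,6],[19,2],[21,5],[23,4],[23,6],[24,6],[28,6],[29,2]]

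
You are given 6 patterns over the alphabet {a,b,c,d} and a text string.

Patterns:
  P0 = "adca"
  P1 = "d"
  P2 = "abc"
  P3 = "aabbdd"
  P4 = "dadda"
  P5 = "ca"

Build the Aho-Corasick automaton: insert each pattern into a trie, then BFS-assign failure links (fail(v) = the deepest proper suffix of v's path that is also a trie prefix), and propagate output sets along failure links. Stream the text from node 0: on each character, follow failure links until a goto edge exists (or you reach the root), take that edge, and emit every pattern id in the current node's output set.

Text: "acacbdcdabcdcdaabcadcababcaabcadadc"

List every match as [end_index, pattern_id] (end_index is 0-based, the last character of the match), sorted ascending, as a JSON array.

Construct AC machine:
Trie (insert patterns):
  0='ε' goto a→1 c→17 d→5
  1='a' goto a→8 b→6 d→2
  2='ad' goto c→3
  3='adc' goto a→4
  4='adca' goto ·  ←P0
  5='d' goto a→13  ←P1
  6='ab' goto c→7
  7='abc' goto ·  ←P2
  8='aa' goto b→9
  9='aab' goto b→10
  10='aabb' goto d→11
  11='aabbd' goto d→12
  12='aabbdd' goto ·  ←P3
  13='da' goto d→14
  14='dad' goto d→15
  15='dadd' goto a→16
  16='dadda' goto ·  ←P4
  17='c' goto a→18
  18='ca' goto ·  ←P5

BFS fail/out derivation:
  n1('a'): parent n0 fail=0; on 'a' 0 → fail=0;  out ∅∪∅=∅
  n5('d'): parent n0 fail=0; on 'd' 0 → fail=0;  out {1}∪∅={1}
  n17('c'): parent n0 fail=0; on 'c' 0 → fail=0;  out ∅∪∅=∅
  n2('ad'): parent n1 fail=0; on 'd' 0 → fail=5;  out ∅∪{1}={1}
  n6('ab'): parent n1 fail=0; on 'b' 0 → fail=0;  out ∅∪∅=∅
  n8('aa'): parent n1 fail=0; on 'a' 0 → fail=1;  out ∅∪∅=∅
  n13('da'): parent n5 fail=0; on 'a' 0 → fail=1;  out ∅∪∅=∅
  n18('ca'): parent n17 fail=0; on 'a' 0 → fail=1;  out {5}∪∅={5}
  n3('adc'): parent n2 fail=5; on 'c' 5→0 → fail=17;  out ∅∪∅=∅
  n7('abc'): parent n6 fail=0; on 'c' 0 → fail=17;  out {2}∪∅={2}
  n9('aab'): parent n8 fail=1; on 'b' 1 → fail=6;  out ∅∪∅=∅
  n14('dad'): parent n13 fail=1; on 'd' 1 → fail=2;  out ∅∪{1}={1}
  n4('adca'): parent n3 fail=17; on 'a' 17 → fail=18;  out {0}∪{5}={0,5}
  n10('aabb'): parent n9 fail=6; on 'b' 6→0 → fail=0;  out ∅∪∅=∅
  n15('dadd'): parent n14 fail=2; on 'd' 2→5→0 → fail=5;  out ∅∪{1}={1}
  n11('aabbd'): parent n10 fail=0; on 'd' 0 → fail=5;  out ∅∪{1}={1}
  n16('dadda'): parent n15 fail=5; on 'a' 5 → fail=13;  out {4}∪∅={4}
  n12('aabbdd'): parent n11 fail=5; on 'd' 5→0 → fail=5;  out {3}∪{1}={1,3}

Scan:
i=0 'a': node 0→1
i=1 'c': node 1→17 (via fail)
i=2 'a': node 17→18  ** P5@[1:2]
i=3 'c': node 18→17 (via fail)
i=4 'b': node 17→0 (via fail)
i=5 'd': node 0→5  ** P1@[5:5]
i=6 'c': node 5→17 (via fail)
i=7 'd': node 17→5 (via fail)  ** P1@[7:7]
i=8 'a': node 5→13
i=9 'b': node 13→6 (via fail)
i=10 'c': node 6→7  ** P2@[8:10]
i=11 'd': node 7→5 (via fail)  ** P1@[11:11]
i=12 'c': node 5→17 (via fail)
i=13 'd': node 17→5 (via fail)  ** P1@[13:13]
i=14 'a': node 5→13
i=15 'a': node 13→8 (via fail)
i=16 'b': node 8→9
i=17 'c': node 9→7 (via fail)  ** P2@[15:17]
i=18 'a': node 7→18 (via fail)  ** P5@[17:18]
i=19 'd': node 18→2 (via fail)  ** P1@[19:19]
i=20 'c': node 2→3
i=21 'a': node 3→4  ** P0@[18:21],P5@[20:21]
i=22 'b': node 4→6 (via fail)
i=23 'a': node 6→1 (via fail)
i=24 'b': node 1→6
i=25 'c': node 6→7  ** P2@[23:25]
i=26 'a': node 7→18 (via fail)  ** P5@[25:26]
i=27 'a': node 18→8 (via fail)
i=28 'b': node 8→9
i=29 'c': node 9→7 (via fail)  ** P2@[27:29]
i=30 'a': node 7→18 (via fail)  ** P5@[29:30]
i=31 'd': node 18→2 (via fail)  ** P1@[31:31]
i=32 'a': node 2→13 (via fail)
i=33 'd': node 13→14  ** P1@[33:33]
i=34 'c': node 14→3 (via fail)

All matches (sorted): [[2,5],[5,1],[7,1],[10,2],[11,1],[13,1],[17,2],[18,5],[19,1],[21,0],[21,5],[25,2],[26,5],[29,2],[30,5],[31,1],[33,1]]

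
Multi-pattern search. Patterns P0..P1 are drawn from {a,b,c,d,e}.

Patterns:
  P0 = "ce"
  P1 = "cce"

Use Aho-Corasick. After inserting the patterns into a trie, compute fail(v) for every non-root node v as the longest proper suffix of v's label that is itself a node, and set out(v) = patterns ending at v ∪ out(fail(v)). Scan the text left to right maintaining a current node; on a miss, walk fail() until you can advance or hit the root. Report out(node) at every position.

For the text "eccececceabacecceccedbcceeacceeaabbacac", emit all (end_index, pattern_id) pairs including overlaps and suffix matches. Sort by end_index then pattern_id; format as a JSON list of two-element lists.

Build automaton:
Trie (insert patterns):
  0='ε' goto c→1
  1='c' goto c→3 e→2
  2='ce' goto ·  [P0 ends]
  3='cc' goto e→4
  4='cce' goto ·  [P1 ends]

BFS fail/out derivation:
  n1('c'): parent n0 fail=0; on 'c' 0 → fail=0;  out ∅∪∅=∅
  n2('ce'): parent n1 fail=0; on 'e' 0 → fail=0;  out {0}∪∅={0}
  n3('cc'): parent n1 fail=0; on 'c' 0 → fail=1;  out ∅∪∅=∅
  n4('cce'): parent n3 fail=1; on 'e' 1 → fail=2;  out {1}∪{0}={0,1}

Run:
pos 0 'e': at 0
pos 1 'c': at 1
pos 2 'c': at 3
pos 3 'e': at 4  → match P0@[2:3],P1@[1:3]
pos 4 'c': at 1 ·f
pos 5 'e': at 2  → match P0@[4:5]
pos 6 'c': at 1 ·f
pos 7 'c': at 3
pos 8 'e': at 4  → match P0@[7:8],P1@[6:8]
pos 9 'a': at 0 ·f
pos 10 'b': at 0
pos 11 'a': at 0
pos 12 'c': at 1
pos 13 'e': at 2  → match P0@[12:13]
pos 14 'c': at 1 ·f
pos 15 'c': at 3
pos 16 'e': at 4  → match P0@[15:16],P1@[14:16]
pos 17 'c': at 1 ·f
pos 18 'c': at 3
pos 19 'e': at 4  → match P0@[18:19],P1@[17:19]
pos 20 'd': at 0 ·f
pos 21 'b': at 0
pos 22 'c': at 1
pos 23 'c': at 3
pos 24 'e': at 4  → match P0@[23:24],P1@[22:24]
pos 25 'e': at 0 ·f
pos 26 'a': at 0
pos 27 'c': at 1
pos 28 'c': at 3
pos 29 'e': at 4  → match P0@[28:29],P1@[27:29]
pos 30 'e': at 0 ·f
pos 31 'a': at 0
pos 32 'a': at 0
pos 33 'b': at 0
pos 34 'b': at 0
pos 35 'a': at 0
pos 36 'c': at 1
pos 37 'a': at 0 ·f
pos 38 'c': at 1

Matches: [[3,0],[3,1],[5,0],[8,0],[8,1],[13,0],[16,0],[16,1],[19,0],[19,1],[24,0],[24,1],[29,0],[29,1]]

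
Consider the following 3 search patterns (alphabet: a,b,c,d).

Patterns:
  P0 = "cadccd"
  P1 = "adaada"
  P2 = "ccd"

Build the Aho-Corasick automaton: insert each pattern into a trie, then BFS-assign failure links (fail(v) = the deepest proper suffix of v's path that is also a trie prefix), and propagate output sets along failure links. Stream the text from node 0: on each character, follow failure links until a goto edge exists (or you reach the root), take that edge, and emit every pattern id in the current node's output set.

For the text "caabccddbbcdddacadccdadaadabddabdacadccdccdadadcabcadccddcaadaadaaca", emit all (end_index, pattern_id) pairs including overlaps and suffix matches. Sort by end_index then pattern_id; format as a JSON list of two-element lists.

Build automaton:
Trie nodes:
  0='ε' goto a→7 c→1
  1='c' goto a→2 c→13
  2='ca' goto d→3
  3='cad' goto c→4
  4='cadc' goto c→5
  5='cadcc' goto d→6
  6='cadccd' goto ·  ←P0
  7='a' goto d→8
  8='ad' goto a→9
  9='ada' goto a→10
  10='adaa' goto d→11
  11='adaad' goto a→12
  12='adaada' goto ·  ←P1
  13='cc' goto d→14
  14='ccd' goto ·  ←P2

Failure links (BFS by depth):
  n1('c'): parent n0 fail=0; on 'c' 0 → fail=0;  out ∅∪∅=∅
  n7('a'): parent n0 fail=0; on 'a' 0 → fail=0;  out ∅∪∅=∅
  n2('ca'): parent n1 fail=0; on 'a' 0 → fail=7;  out ∅∪∅=∅
  n8('ad'): parent n7 fail=0; on 'd' 0 → fail=0;  out ∅∪∅=∅
  n13('cc'): parent n1 fail=0; on 'c' 0 → fail=1;  out ∅∪∅=∅
  n3('cad'): parent n2 fail=7; on 'd' 7 → fail=8;  out ∅∪∅=∅
  n9('ada'): parent n8 fail=0; on 'a' 0 → fail=7;  out ∅∪∅=∅
  n14('ccd'): parent n13 fail=1; on 'd' 1→0 → fail=0;  out {2}∪∅={2}
  n4('cadc'): parent n3 fail=8; on 'c' 8→0 → fail=1;  out ∅∪∅=∅
  n10('adaa'): parent n9 fail=7; on 'a' 7→0 → fail=7;  out ∅∪∅=∅
  n5('cadcc'): parent n4 fail=1; on 'c' 1 → fail=13;  out ∅∪∅=∅
  n11('adaad'): parent n10 fail=7; on 'd' 7 → fail=8;  out ∅∪∅=∅
  n6('cadccd'): parent n5 fail=13; on 'd' 13 → fail=14;  out {0}∪{2}={0,2}
  n12('adaada'): parent n11 fail=8; on 'a' 8 → fail=9;  out {1}∪∅={1}

Run:
pos 0 'c': at 1
pos 1 'a': at 2
pos 2 'a': at 7 (fail-walked)
pos 3 'b': at 0 (fail-walked)
pos 4 'c': at 1
pos 5 'c': at 13
pos 6 'd': at 14  emit P2@[4:6]
pos 7 'd': at 0 (fail-walked)
pos 8 'b': at 0
pos 9 'b': at 0
pos 10 'c': at 1
pos 11 'd': at 0 (fail-walked)
pos 12 'd': at 0
pos 13 'd': at 0
pos 14 'a': at 7
pos 15 'c': at 1 (fail-walked)
pos 16 'a': at 2
pos 17 'd': at 3
pos 18 'c': at 4
pos 19 'c': at 5
pos 20 'd': at 6  emit P0@[15:20],P2@[18:20]
pos 21 'a': at 7 (fail-walked)
pos 22 'd': at 8
pos 23 'a': at 9
pos 24 'a': at 10
pos 25 'd': at 11
pos 26 'a': at 12  emit P1@[21:26]
pos 27 'b': at 0 (fail-walked)
pos 28 'd': at 0
pos 29 'd': at 0
pos 30 'a': at 7
pos 31 'b': at 0 (fail-walked)
pos 32 'd': at 0
pos 33 'a': at 7
pos 34 'c': at 1 (fail-walked)
pos 35 'a': at 2
pos 36 'd': at 3
pos 37 'c': at 4
pos 38 'c': at 5
pos 39 'd': at 6  emit P0@[34:39],P2@[37:39]
pos 40 'c': at 1 (fail-walked)
pos 41 'c': at 13
pos 42 'd': at 14  emit P2@[40:42]
pos 43 'a': at 7 (fail-walked)
pos 44 'd': at 8
pos 45 'a': at 9
pos 46 'd': at 8 (fail-walked)
pos 47 'c': at 1 (fail-walked)
pos 48 'a': at 2
pos 49 'b': at 0 (fail-walked)
pos 50 'c': at 1
pos 51 'a': at 2
pos 52 'd': at 3
pos 53 'c': at 4
pos 54 'c': at 5
pos 55 'd': at 6  emit P0@[50:55],P2@[53:55]
pos 56 'd': at 0 (fail-walked)
pos 57 'c': at 1
pos 58 'a': at 2
pos 59 'a': at 7 (fail-walked)
pos 60 'd': at 8
pos 61 'a': at 9
pos 62 'a': at 10
pos 63 'd': at 11
pos 64 'a': at 12  emit P1@[59:64]
pos 65 'a': at 10 (fail-walked)
pos 66 'c': at 1 (fail-walked)
pos 67 'a': at 2

Matches: [[6,2],[20,0],[20,2],[26,1],[39,0],[39,2],[42,2],[55,0],[55,2],[64,1]]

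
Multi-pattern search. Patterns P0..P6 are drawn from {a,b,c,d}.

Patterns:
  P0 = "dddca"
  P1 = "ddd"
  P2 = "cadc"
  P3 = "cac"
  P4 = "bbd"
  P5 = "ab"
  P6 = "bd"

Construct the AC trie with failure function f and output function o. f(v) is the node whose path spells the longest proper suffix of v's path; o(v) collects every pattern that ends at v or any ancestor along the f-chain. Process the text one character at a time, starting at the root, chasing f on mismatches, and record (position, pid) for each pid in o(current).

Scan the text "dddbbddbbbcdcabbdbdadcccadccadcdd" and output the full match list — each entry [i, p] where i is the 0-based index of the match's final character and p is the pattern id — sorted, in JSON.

Build:
Trie nodes:
  n0 'ε': a→14 b→11 c→6 d→1
  n1 'd': d→2
  n2 'dd': d→3
  n3 'ddd': c→4  ←P1
  n4 'dddc': a→5
  n5 'dddca': ·  ←P0
  n6 'c': a→7
  n7 'ca': c→10 d→8
  n8 'cad': c→9
  n9 'cadc': ·  ←P2
  n10 'cac': ·  ←P3
  n11 'b': b→12 d→16
  n12 'bb': d→13
  n13 'bbd': ·  ←P4
  n14 'a': b→15
  n15 'ab': ·  ←P5
  n16 'bd': ·  ←P6

Failure links (BFS by depth):
  n1('d'): parent n0 fail=0; on 'd' 0 → fail=0;  out ∅∪∅=∅
  n6('c'): parent n0 fail=0; on 'c' 0 → fail=0;  out ∅∪∅=∅
  n11('b'): parent n0 fail=0; on 'b' 0 → fail=0;  out ∅∪∅=∅
  n14('a'): parent n0 fail=0; on 'a' 0 → fail=0;  out ∅∪∅=∅
  n2('dd'): parent n1 fail=0; on 'd' 0 → fail=1;  out ∅∪∅=∅
  n7('ca'): parent n6 fail=0; on 'a' 0 → fail=14;  out ∅∪∅=∅
  n12('bb'): parent n11 fail=0; on 'b' 0 → fail=11;  out ∅∪∅=∅
  n15('ab'): parent n14 fail=0; on 'b' 0 → fail=11;  out {5}∪∅={5}
  n16('bd'): parent n11 fail=0; on 'd' 0 → fail=1;  out {6}∪∅={6}
  n3('ddd'): parent n2 fail=1; on 'd' 1 → fail=2;  out {1}∪∅={1}
  n8('cad'): parent n7 fail=14; on 'd' 14→0 → fail=1;  out ∅∪∅=∅
  n10('cac'): parent n7 fail=14; on 'c' 14→0 → fail=6;  out {3}∪∅={3}
  n13('bbd'): parent n12 fail=11; on 'd' 11 → fail=16;  out {4}∪{6}={4,6}
  n4('dddc'): parent n3 fail=2; on 'c' 2→1→0 → fail=6;  out ∅∪∅=∅
  n9('cadc'): parent n8 fail=1; on 'c' 1→0 → fail=6;  out {2}∪∅={2}
  n5('dddca'): parent n4 fail=6; on 'a' 6 → fail=7;  out {0}∪∅={0}

Text stream:
i=0 'd': node 0→1
i=1 'd': node 1→2
i=2 'd': node 2→3  ** P1@[0:2]
i=3 'b': node 3→11 (via fail)
i=4 'b': node 11→12
i=5 'd': node 12→13  ** P4@[3:5],P6@[4:5]
i=6 'd': node 13→2 (via fail)
i=7 'b': node 2→11 (via fail)
i=8 'b': node 11→12
i=9 'b': node 12→12 (via fail)
i=10 'c': node 12→6 (via fail)
i=11 'd': node 6→1 (via fail)
i=12 'c': node 1→6 (via fail)
i=13 'a': node 6→7
i=14 'b': node 7→15 (via fail)  ** P5@[13:14]
i=15 'b': node 15→12 (via fail)
i=16 'd': node 12→13  ** P4@[14:16],P6@[15:16]
i=17 'b': node 13→11 (via fail)
i=18 'd': node 11→16  ** P6@[17:18]
i=19 'a': node 16→14 (via fail)
i=20 'd': node 14→1 (via fail)
i=21 'c': node 1→6 (via fail)
i=22 'c': node 6→6 (via fail)
i=23 'c': node 6→6 (via fail)
i=24 'a': node 6→7
i=25 'd': node 7→8
i=26 'c': node 8→9  ** P2@[23:26]
i=27 'c': node 9→6 (via fail)
i=28 'a': node 6→7
i=29 'd': node 7→8
i=30 'c': node 8→9  ** P2@[27:30]
i=31 'd': node 9→1 (via fail)
i=32 'd': node 1→2

Matches: [[2,1],[5,4],[5,6],[14,5],[16,4],[16,6],[18,6],[26,2],[30,2]]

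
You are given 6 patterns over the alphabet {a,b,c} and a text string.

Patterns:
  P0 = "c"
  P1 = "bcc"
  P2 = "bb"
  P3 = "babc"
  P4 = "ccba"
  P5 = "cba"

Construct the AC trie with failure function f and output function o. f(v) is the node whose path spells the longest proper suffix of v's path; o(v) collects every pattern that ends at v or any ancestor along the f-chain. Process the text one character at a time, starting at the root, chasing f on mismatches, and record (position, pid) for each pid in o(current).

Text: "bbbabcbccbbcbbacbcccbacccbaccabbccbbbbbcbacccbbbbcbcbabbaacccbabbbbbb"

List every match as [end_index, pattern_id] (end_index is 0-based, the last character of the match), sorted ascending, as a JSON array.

Build automaton:
Trie (insert patterns):
  n0 'ε': b→2 c→1
  n1 'c': b→12 c→9  ←P0
  n2 'b': a→6 b→5 c→3
  n3 'bc': c→4
  n4 'bcc': ·  ←P1
  n5 'bb': ·  ←P2
  n6 'ba': b→7
  n7 'bab': c→8
  n8 'babc': ·  ←P3
  n9 'cc': b→10
  n10 'ccb': a→11
  n11 'ccba': ·  ←P4
  n12 'cb': a→13
  n13 'cba': ·  ←P5

Failure links (BFS by depth):
  n1('c'): parent n0 fail=0; on 'c' 0 → fail=0;  out {0}∪∅={0}
  n2('b'): parent n0 fail=0; on 'b' 0 → fail=0;  out ∅∪∅=∅
  n3('bc'): parent n2 fail=0; on 'c' 0 → fail=1;  out ∅∪{0}={0}
  n5('bb'): parent n2 fail=0; on 'b' 0 → fail=2;  out {2}∪∅={2}
  n6('ba'): parent n2 fail=0; on 'a' 0 → fail=0;  out ∅∪∅=∅
  n9('cc'): parent n1 fail=0; on 'c' 0 → fail=1;  out ∅∪{0}={0}
  n12('cb'): parent n1 fail=0; on 'b' 0 → fail=2;  out ∅∪∅=∅
  n4('bcc'): parent n3 fail=1; on 'c' 1 → fail=9;  out {1}∪{0}={0,1}
  n7('bab'): parent n6 fail=0; on 'b' 0 → fail=2;  out ∅∪∅=∅
  n10('ccb'): parent n9 fail=1; on 'b' 1 → fail=12;  out ∅∪∅=∅
  n13('cba'): parent n12 fail=2; on 'a' 2 → fail=6;  out {5}∪∅={5}
  n8('babc'): parent n7 fail=2; on 'c' 2 → fail=3;  out {3}∪{0}={0,3}
  n11('ccba'): parent n10 fail=12; on 'a' 12 → fail=13;  out {4}∪{5}={4,5}

Run:
i=0 'b': node 0→2
i=1 'b': node 2→5  ** P2@[0:1]
i=2 'b': node 5→5 (fail-walked)  ** P2@[1:2]
i=3 'a': node 5→6 (fail-walked)
i=4 'b': node 6→7
i=5 'c': node 7→8  ** P0@[5:5],P3@[2:5]
i=6 'b': node 8→12 (fail-walked)
i=7 'c': node 12→3 (fail-walked)  ** P0@[7:7]
i=8 'c': node 3→4  ** P0@[8:8],P1@[6:8]
i=9 'b': node 4→10 (fail-walked)
i=10 'b': node 10→5 (fail-walked)  ** P2@[9:10]
i=11 'c': node 5→3 (fail-walked)  ** P0@[11:11]
i=12 'b': node 3→12 (fail-walked)
i=13 'b': node 12→5 (fail-walked)  ** P2@[12:13]
i=14 'a': node 5→6 (fail-walked)
i=15 'c': node 6→1 (fail-walked)  ** P0@[15:15]
i=16 'b': node 1→12
i=17 'c': node 12→3 (fail-walked)  ** P0@[17:17]
i=18 'c': node 3→4  ** P0@[18:18],P1@[16:18]
i=19 'c': node 4→9 (fail-walked)  ** P0@[19:19]
i=20 'b': node 9→10
i=21 'a': node 10→11  ** P4@[18:21],P5@[19:21]
i=22 'c': node 11→1 (fail-walked)  ** P0@[22:22]
i=23 'c': node 1→9  ** P0@[23:23]
i=24 'c': node 9→9 (fail-walked)  ** P0@[24:24]
i=25 'b': node 9→10
i=26 'a': node 10→11  ** P4@[23:26],P5@[24:26]
i=27 'c': node 11→1 (fail-walked)  ** P0@[27:27]
i=28 'c': node 1→9  ** P0@[28:28]
i=29 'a': node 9→0 (fail-walked)
i=30 'b': node 0→2
i=31 'b': node 2→5  ** P2@[30:31]
i=32 'c': node 5→3 (fail-walked)  ** P0@[32:32]
i=33 'c': node 3→4  ** P0@[33:33],P1@[31:33]
i=34 'b': node 4→10 (fail-walked)
i=35 'b': node 10→5 (fail-walked)  ** P2@[34:35]
i=36 'b': node 5→5 (fail-walked)  ** P2@[35:36]
i=37 'b': node 5→5 (fail-walked)  ** P2@[36:37]
i=38 'b': node 5→5 (fail-walked)  ** P2@[37:38]
i=39 'c': node 5→3 (fail-walked)  ** P0@[39:39]
i=40 'b': node 3→12 (fail-walked)
i=41 'a': node 12→13  ** P5@[39:41]
i=42 'c': node 13→1 (fail-walked)  ** P0@[42:42]
i=43 'c': node 1→9  ** P0@[43:43]
i=44 'c': node 9→9 (fail-walked)  ** P0@[44:44]
i=45 'b': node 9→10
i=46 'b': node 10→5 (fail-walked)  ** P2@[45:46]
i=47 'b': node 5→5 (fail-walked)  ** P2@[46:47]
i=48 'b': node 5→5 (fail-walked)  ** P2@[47:48]
i=49 'c': node 5→3 (fail-walked)  ** P0@[49:49]
i=50 'b': node 3→12 (fail-walked)
i=51 'c': node 12→3 (fail-walked)  ** P0@[51:51]
i=52 'b': node 3→12 (fail-walked)
i=53 'a': node 12→13  ** P5@[51:53]
i=54 'b': node 13→7 (fail-walked)
i=55 'b': node 7→5 (fail-walked)  ** P2@[54:55]
i=56 'a': node 5→6 (fail-walked)
i=57 'a': node 6→0 (fail-walked)
i=58 'c': node 0→1  ** P0@[58:58]
i=59 'c': node 1→9  ** P0@[59:59]
i=60 'c': node 9→9 (fail-walked)  ** P0@[60:60]
i=61 'b': node 9→10
i=62 'a': node 10→11  ** P4@[59:62],P5@[60:62]
i=63 'b': node 11→7 (fail-walked)
i=64 'b': node 7→5 (fail-walked)  ** P2@[63:64]
i=65 'b': node 5→5 (fail-walked)  ** P2@[64:65]
i=66 'b': node 5→5 (fail-walked)  ** P2@[65:66]
i=67 'b': node 5→5 (fail-walked)  ** P2@[66:67]
i=68 'b': node 5→5 (fail-walked)  ** P2@[67:68]

All matches (sorted): [[1,2],[2,2],[5,0],[5,3],[7,0],[8,0],[8,1],[10,2],[11,0],[13,2],[15,0],[17,0],[18,0],[18,1],[19,0],[21,4],[21,5],[22,0],[23,0],[24,0],[26,4],[26,5],[27,0],[28,0],[31,2],[32,0],[33,0],[33,1],[35,2],[36,2],[37,2],[38,2],[39,0],[41,5],[42,0],[43,0],[44,0],[46,2],[47,2],[48,2],[49,0],[51,0],[53,5],[55,2],[58,0],[59,0],[60,0],[62,4],[62,5],[64,2],[65,2],[66,2],[67,2],[68,2]]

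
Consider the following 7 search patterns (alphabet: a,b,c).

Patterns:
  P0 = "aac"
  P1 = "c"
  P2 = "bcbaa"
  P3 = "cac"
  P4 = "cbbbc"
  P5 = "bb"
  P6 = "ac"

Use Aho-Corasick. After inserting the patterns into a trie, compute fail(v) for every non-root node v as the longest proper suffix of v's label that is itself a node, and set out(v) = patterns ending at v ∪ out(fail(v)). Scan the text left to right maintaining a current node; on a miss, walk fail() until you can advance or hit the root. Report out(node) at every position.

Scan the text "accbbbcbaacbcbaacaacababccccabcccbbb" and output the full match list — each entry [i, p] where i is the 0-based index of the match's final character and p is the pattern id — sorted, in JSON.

Construct AC machine:
Trie nodes:
  n0 'ε': a→1 b→5 c→4
  n1 'a': a→2 c→17
  n2 'aa': c→3
  n3 'aac': ·  ←P0
  n4 'c': a→10 b→12  ←P1
  n5 'b': b→16 c→6
  n6 'bc': b→7
  n7 'bcb': a→8
  n8 'bcba': a→9
  n9 'bcbaa': ·  ←P2
  n10 'ca': c→11
  n11 'cac': ·  ←P3
  n12 'cb': b→13
  n13 'cbb': b→14
  n14 'cbbb': c→15
  n15 'cbbbc': ·  ←P4
  n16 'bb': ·  ←P5
  n17 'ac': ·  ←P6

Failure links (BFS by depth):
  n1('a'): parent n0 fail=0; on 'a' 0 → fail=0;  out ∅∪∅=∅
  n4('c'): parent n0 fail=0; on 'c' 0 → fail=0;  out {1}∪∅={1}
  n5('b'): parent n0 fail=0; on 'b' 0 → fail=0;  out ∅∪∅=∅
  n2('aa'): parent n1 fail=0; on 'a' 0 → fail=1;  out ∅∪∅=∅
  n6('bc'): parent n5 fail=0; on 'c' 0 → fail=4;  out ∅∪{1}={1}
  n10('ca'): parent n4 fail=0; on 'a' 0 → fail=1;  out ∅∪∅=∅
  n12('cb'): parent n4 fail=0; on 'b' 0 → fail=5;  out ∅∪∅=∅
  n16('bb'): parent n5 fail=0; on 'b' 0 → fail=5;  out {5}∪∅={5}
  n17('ac'): parent n1 fail=0; on 'c' 0 → fail=4;  out {6}∪{1}={1,6}
  n3('aac'): parent n2 fail=1; on 'c' 1 → fail=17;  out {0}∪{1,6}={0,1,6}
  n7('bcb'): parent n6 fail=4; on 'b' 4 → fail=12;  out ∅∪∅=∅
  n11('cac'): parent n10 fail=1; on 'c' 1 → fail=17;  out {3}∪{1,6}={1,3,6}
  n13('cbb'): parent n12 fail=5; on 'b' 5 → fail=16;  out ∅∪{5}={5}
  n8('bcba'): parent n7 fail=12; on 'a' 12→5→0 → fail=1;  out ∅∪∅=∅
  n14('cbbb'): parent n13 fail=16; on 'b' 16→5 → fail=16;  out ∅∪{5}={5}
  n9('bcbaa'): parent n8 fail=1; on 'a' 1 → fail=2;  out {2}∪∅={2}
  n15('cbbbc'): parent n14 fail=16; on 'c' 16→5 → fail=6;  out {4}∪{1}={1,4}

Text stream:
pos 0 'a': at 1
pos 1 'c': at 17  emit P1@[1:1],P6@[0:1]
pos 2 'c': at 4 ·f  emit P1@[2:2]
pos 3 'b': at 12
pos 4 'b': at 13  emit P5@[3:4]
pos 5 'b': at 14  emit P5@[4:5]
pos 6 'c': at 15  emit P1@[6:6],P4@[2:6]
pos 7 'b': at 7 ·f
pos 8 'a': at 8
pos 9 'a': at 9  emit P2@[5:9]
pos 10 'c': at 3 ·f  emit P0@[8:10],P1@[10:10],P6@[9:10]
pos 11 'b': at 12 ·f
pos 12 'c': at 6 ·f  emit P1@[12:12]
pos 13 'b': at 7
pos 14 'a': at 8
pos 15 'a': at 9  emit P2@[11:15]
pos 16 'c': at 3 ·f  emit P0@[14:16],P1@[16:16],P6@[15:16]
pos 17 'a': at 10 ·f
pos 18 'a': at 2 ·f
pos 19 'c': at 3  emit P0@[17:19],P1@[19:19],P6@[18:19]
pos 20 'a': at 10 ·f
pos 21 'b': at 5 ·f
pos 22 'a': at 1 ·f
pos 23 'b': at 5 ·f
pos 24 'c': at 6  emit P1@[24:24]
pos 25 'c': at 4 ·f  emit P1@[25:25]
pos 26 'c': at 4 ·f  emit P1@[26:26]
pos 27 'c': at 4 ·f  emit P1@[27:27]
pos 28 'a': at 10
pos 29 'b': at 5 ·f
pos 30 'c': at 6  emit P1@[30:30]
pos 31 'c': at 4 ·f  emit P1@[31:31]
pos 32 'c': at 4 ·f  emit P1@[32:32]
pos 33 'b': at 12
pos 34 'b': at 13  emit P5@[33:34]
pos 35 'b': at 14  emit P5@[34:35]

Matches: [[1,1],[1,6],[2,1],[4,5],[5,5],[6,1],[6,4],[9,2],[10,0],[10,1],[10,6],[12,1],[15,2],[16,0],[16,1],[16,6],[19,0],[19,1],[19,6],[24,1],[25,1],[26,1],[27,1],[30,1],[31,1],[32,1],[34,5],[35,5]]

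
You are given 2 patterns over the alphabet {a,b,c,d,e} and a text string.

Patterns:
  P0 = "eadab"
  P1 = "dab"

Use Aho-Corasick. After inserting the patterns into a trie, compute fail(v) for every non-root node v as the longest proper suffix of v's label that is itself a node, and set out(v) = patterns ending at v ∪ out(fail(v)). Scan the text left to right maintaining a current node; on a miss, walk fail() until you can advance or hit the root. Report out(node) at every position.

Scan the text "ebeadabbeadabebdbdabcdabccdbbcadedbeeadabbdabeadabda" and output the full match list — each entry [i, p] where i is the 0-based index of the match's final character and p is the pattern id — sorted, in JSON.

Build automaton:
Trie (insert patterns):
  0='ε' goto d→6 e→1
  1='e' goto a→2
  2='ea' goto d→3
  3='ead' goto a→4
  4='eada' goto b→5
  5='eadab' goto ·  ←P0
  6='d' goto a→7
  7='da' goto b→8
  8='dab' goto ·  ←P1

BFS fail/out derivation:
  fail(1) 'e': from fail(0)=0 chase 'e': 0 ⇒ 0;  out=∅∪out(0)=∅
  fail(6) 'd': from fail(0)=0 chase 'd': 0 ⇒ 0;  out=∅∪out(0)=∅
  fail(2) 'ea': from fail(1)=0 chase 'a': 0 ⇒ 0;  out=∅∪out(0)=∅
  fail(7) 'da': from fail(6)=0 chase 'a': 0 ⇒ 0;  out=∅∪out(0)=∅
  fail(3) 'ead': from fail(2)=0 chase 'd': 0 ⇒ 6;  out=∅∪out(6)=∅
  fail(8) 'dab': from fail(7)=0 chase 'b': 0 ⇒ 0;  out={1}∪out(0)={1}
  fail(4) 'eada': from fail(3)=6 chase 'a': 6 ⇒ 7;  out=∅∪out(7)=∅
  fail(5) 'eadab': from fail(4)=7 chase 'b': 7 ⇒ 8;  out={0}∪out(8)={0,1}

Text stream:
[0] read 'e'  n0⇒n1
[1] read 'b'  n1⇒n0 (fail-walked)
[2] read 'e'  n0⇒n1
[3] read 'a'  n1⇒n2
[4] read 'd'  n2⇒n3
[5] read 'a'  n3⇒n4
[6] read 'b'  n4⇒n5  ** P0@[2:6],P1@[4:6]
[7] read 'b'  n5⇒n0 (fail-walked)
[8] read 'e'  n0⇒n1
[9] read 'a'  n1⇒n2
[10] read 'd'  n2⇒n3
[11] read 'a'  n3⇒n4
[12] read 'b'  n4⇒n5  ** P0@[8:12],P1@[10:12]
[13] read 'e'  n5⇒n1 (fail-walked)
[14] read 'b'  n1⇒n0 (fail-walked)
[15] read 'd'  n0⇒n6
[16] read 'b'  n6⇒n0 (fail-walked)
[17] read 'd'  n0⇒n6
[18] read 'a'  n6⇒n7
[19] read 'b'  n7⇒n8  ** P1@[17:19]
[20] read 'c'  n8⇒n0 (fail-walked)
[21] read 'd'  n0⇒n6
[22] read 'a'  n6⇒n7
[23] read 'b'  n7⇒n8  ** P1@[21:23]
[24] read 'c'  n8⇒n0 (fail-walked)
[25] read 'c'  n0⇒n0
[26] read 'd'  n0⇒n6
[27] read 'b'  n6⇒n0 (fail-walked)
[28] read 'b'  n0⇒n0
[29] read 'c'  n0⇒n0
[30] read 'a'  n0⇒n0
[31] read 'd'  n0⇒n6
[32] read 'e'  n6⇒n1 (fail-walked)
[33] read 'd'  n1⇒n6 (fail-walked)
[34] read 'b'  n6⇒n0 (fail-walked)
[35] read 'e'  n0⇒n1
[36] read 'e'  n1⇒n1 (fail-walked)
[37] read 'a'  n1⇒n2
[38] read 'd'  n2⇒n3
[39] read 'a'  n3⇒n4
[40] read 'b'  n4⇒n5  ** P0@[36:40],P1@[38:40]
[41] read 'b'  n5⇒n0 (fail-walked)
[42] read 'd'  n0⇒n6
[43] read 'a'  n6⇒n7
[44] read 'b'  n7⇒n8  ** P1@[42:44]
[45] read 'e'  n8⇒n1 (fail-walked)
[46] read 'a'  n1⇒n2
[47] read 'd'  n2⇒n3
[48] read 'a'  n3⇒n4
[49] read 'b'  n4⇒n5  ** P0@[45:49],P1@[47:49]
[50] read 'd'  n5⇒n6 (fail-walked)
[51] read 'a'  n6⇒n7

Matches: [[6,0],[6,1],[12,0],[12,1],[19,1],[23,1],[40,0],[40,1],[44,1],[49,0],[49,1]]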